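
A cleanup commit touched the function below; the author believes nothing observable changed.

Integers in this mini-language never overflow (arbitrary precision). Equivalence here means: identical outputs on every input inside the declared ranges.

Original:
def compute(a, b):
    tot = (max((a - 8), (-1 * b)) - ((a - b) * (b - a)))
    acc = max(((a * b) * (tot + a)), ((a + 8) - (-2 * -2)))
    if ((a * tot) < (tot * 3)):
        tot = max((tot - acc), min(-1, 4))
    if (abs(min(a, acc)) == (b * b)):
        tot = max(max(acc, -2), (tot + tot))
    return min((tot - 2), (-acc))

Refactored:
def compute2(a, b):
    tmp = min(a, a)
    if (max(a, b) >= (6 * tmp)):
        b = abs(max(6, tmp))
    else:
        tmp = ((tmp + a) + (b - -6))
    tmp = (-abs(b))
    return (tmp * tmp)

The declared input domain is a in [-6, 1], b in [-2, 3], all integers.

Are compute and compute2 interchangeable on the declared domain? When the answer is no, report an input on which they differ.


Evaluate both at a=-6, b=-2.
compute: tot becomes 18; next acc becomes 144; next ((a * tot) < (tot * 3)) evaluates to true; next tot becomes -1; next (abs(min(a, acc)) == (b * b)) evaluates to false; next final value -144
compute2: tmp becomes -6; next (max(a, b) >= (6 * tmp)) evaluates to true; next b becomes 6; next tmp becomes -6; next final value 36
-144 vs 36 — the two versions disagree here.
verdict: not equivalent; witness: a=-6, b=-2


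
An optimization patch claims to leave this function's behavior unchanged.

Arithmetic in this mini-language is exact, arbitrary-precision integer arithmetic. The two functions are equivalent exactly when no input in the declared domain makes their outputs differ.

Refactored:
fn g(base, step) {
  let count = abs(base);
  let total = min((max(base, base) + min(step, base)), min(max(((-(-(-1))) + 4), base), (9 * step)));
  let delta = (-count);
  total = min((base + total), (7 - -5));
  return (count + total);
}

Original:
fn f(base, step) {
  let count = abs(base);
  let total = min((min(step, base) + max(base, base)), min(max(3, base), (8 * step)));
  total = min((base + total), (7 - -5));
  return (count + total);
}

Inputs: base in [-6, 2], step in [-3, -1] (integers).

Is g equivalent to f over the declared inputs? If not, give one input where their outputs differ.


Not equivalent: base=-6, step=-3 separates them (-24 vs -27).
f: count=6, then total=-24, then total=-30, then returns -24
g: count=6, then total=-27, then delta=-6, then total=-33, then returns -27
verdict: not equivalent; witness: base=-6, step=-3


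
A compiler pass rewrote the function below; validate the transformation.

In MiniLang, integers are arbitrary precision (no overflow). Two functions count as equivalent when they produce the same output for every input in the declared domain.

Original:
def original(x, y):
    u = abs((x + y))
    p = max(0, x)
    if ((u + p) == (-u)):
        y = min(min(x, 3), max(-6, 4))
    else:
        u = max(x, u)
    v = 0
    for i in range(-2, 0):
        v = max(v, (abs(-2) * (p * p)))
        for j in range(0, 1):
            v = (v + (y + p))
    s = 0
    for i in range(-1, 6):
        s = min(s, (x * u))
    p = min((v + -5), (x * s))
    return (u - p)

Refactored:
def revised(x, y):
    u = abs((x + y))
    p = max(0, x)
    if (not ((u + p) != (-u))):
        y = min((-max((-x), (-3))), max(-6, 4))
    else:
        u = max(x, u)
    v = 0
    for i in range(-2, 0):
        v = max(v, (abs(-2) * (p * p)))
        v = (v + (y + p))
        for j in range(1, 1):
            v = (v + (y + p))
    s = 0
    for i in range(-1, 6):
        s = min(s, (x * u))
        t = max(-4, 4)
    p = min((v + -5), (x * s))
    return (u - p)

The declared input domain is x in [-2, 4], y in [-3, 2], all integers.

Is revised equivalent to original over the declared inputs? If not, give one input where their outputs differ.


The two versions differ — the changes include local variable names differ; also arithmetic usage differs; also constant usage differs; also min/max/abs usage differs; also boolean connective usage differs; also loop structure differs; also comparison usage differs; also statement counts differ.
Tracing x=3, y=1: original: u := 4 | p := 3 | ((u + p) == (-u)): false | u := 4 | v := 0 | iter i=-2: | v := 18 | iter j=0: | v := 22 | iter i=-1: | v := 22 | iter j=0: | v := 26 | s := 0 | iter i=-1: | s := 0 | iter i=0: | s := 0 | iter i=1: | s := 0 | iter i=2: | s := 0 | iter i=3: | s := 0 | iter i=4: | s := 0 | iter i=5: | s := 0 | p := 0 | result 4 | revised: u := 4 | p := 3 | (not ((u + p) != (-u))): false | u := 4 | v := 0 | iter i=-2: | v := 18 | v := 22 | loop over j: empty range | iter i=-1: | v := 22 | v := 26 | loop over j: empty range | s := 0 | iter i=-1: | s := 0 | t := 4 | iter i=0: | s := 0 | t := 4 | iter i=1: | s := 0 | t := 4 | iter i=2: | s := 0 | t := 4 | iter i=3: | s := 0 | t := 4 | iter i=4: | s := 0 | t := 4 | iter i=5: | s := 0 | t := 4 | p := 0 | result 4 — matching result 4.
Checked all 42 inputs in the declared domain: the outputs agree on every one.
verdict: equivalent


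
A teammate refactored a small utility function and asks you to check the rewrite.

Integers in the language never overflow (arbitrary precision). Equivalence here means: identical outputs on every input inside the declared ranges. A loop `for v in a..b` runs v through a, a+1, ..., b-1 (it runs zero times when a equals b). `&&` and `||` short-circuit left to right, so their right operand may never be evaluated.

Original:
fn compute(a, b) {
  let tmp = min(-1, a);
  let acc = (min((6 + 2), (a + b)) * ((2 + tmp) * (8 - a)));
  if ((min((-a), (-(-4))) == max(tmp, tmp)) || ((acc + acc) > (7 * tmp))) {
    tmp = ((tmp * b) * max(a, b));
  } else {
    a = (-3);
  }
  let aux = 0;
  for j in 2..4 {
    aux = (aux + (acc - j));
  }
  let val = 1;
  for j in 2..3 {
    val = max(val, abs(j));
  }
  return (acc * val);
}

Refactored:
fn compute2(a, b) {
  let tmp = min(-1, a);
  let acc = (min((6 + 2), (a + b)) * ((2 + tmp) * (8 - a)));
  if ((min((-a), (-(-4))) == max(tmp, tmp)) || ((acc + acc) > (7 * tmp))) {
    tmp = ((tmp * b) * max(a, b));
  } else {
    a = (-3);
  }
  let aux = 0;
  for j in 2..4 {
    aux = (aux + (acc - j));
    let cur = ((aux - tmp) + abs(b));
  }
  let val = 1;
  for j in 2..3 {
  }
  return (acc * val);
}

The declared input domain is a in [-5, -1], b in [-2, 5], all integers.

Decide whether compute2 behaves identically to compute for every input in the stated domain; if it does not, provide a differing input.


There is a counterexample at a=-5, b=-2: 546 on one side, 273 on the other.
compute: tmp becomes -5; next acc becomes 273; next ((min((-a), (-(-4))) == max(tmp, tmp)) || ((acc + acc) > (7 * tmp))) evaluates to true; next tmp becomes -20; next aux becomes 0; next at j=2:; next aux becomes 271; next at j=3:; next aux becomes 541; next val becomes 1; next at j=2:; next val becomes 2; next final value 546
compute2: tmp becomes -5; next acc becomes 273; next ((min((-a), (-(-4))) == max(tmp, tmp)) || ((acc + acc) > (7 * tmp))) evaluates to true; next tmp becomes -20; next aux becomes 0; next at j=2:; next aux becomes 271; next cur becomes 293; next at j=3:; next aux becomes 541; next cur becomes 563; next val becomes 1; next at j=2:; next final value 273
verdict: not equivalent; witness: a=-5, b=-2


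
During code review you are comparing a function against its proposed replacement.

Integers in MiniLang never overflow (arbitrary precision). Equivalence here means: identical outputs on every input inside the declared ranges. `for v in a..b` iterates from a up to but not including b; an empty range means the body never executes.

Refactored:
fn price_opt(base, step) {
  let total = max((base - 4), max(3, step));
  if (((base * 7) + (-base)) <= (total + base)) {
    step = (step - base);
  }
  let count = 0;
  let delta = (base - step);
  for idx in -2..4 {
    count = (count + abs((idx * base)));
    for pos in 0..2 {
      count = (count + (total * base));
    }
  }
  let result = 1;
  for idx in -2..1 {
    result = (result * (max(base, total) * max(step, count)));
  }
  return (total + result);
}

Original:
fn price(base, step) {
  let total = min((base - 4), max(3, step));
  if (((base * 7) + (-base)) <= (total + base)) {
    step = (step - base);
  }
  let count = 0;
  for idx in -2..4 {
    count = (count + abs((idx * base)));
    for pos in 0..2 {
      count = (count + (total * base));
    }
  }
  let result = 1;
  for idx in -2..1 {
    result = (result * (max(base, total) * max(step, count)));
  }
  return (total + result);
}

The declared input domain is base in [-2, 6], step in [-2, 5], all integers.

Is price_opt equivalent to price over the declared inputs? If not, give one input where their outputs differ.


Input base=-2, step=-2: -34012230 from price versus 3 from price_opt.
verdict: not equivalent; witness: base=-2, step=-2


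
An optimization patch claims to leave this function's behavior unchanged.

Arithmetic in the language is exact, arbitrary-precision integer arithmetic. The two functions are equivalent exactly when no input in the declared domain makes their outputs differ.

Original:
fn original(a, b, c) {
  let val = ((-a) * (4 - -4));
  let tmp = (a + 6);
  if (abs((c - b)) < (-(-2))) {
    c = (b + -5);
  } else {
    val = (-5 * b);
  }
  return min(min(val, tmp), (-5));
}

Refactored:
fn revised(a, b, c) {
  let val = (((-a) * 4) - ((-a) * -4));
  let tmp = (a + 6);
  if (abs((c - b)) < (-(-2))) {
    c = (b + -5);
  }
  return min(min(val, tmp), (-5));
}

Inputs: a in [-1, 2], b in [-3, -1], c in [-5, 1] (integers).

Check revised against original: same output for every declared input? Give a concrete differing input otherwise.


At a=1, b=-3, c=-5: original gives -5, revised gives -8.
verdict: not equivalent; witness: a=1, b=-3, c=-5


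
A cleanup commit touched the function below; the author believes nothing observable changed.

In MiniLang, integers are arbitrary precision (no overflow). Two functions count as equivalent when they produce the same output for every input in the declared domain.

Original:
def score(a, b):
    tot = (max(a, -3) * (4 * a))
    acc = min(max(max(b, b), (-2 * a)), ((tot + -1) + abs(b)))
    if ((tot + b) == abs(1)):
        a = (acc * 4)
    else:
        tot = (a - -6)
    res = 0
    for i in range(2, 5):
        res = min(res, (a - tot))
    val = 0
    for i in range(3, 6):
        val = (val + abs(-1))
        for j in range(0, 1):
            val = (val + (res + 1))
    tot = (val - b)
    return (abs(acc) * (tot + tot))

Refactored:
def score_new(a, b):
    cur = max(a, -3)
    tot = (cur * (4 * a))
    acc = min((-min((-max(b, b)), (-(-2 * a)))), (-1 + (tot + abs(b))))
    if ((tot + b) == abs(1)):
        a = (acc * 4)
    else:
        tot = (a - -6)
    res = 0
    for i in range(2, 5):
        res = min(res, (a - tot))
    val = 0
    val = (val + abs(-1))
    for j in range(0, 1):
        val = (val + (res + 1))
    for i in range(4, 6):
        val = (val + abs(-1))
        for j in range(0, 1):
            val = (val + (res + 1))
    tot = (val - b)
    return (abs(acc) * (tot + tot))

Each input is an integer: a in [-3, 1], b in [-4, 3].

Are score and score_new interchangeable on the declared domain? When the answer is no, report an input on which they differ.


Equivalent — the differences include loop structure differs; also constant usage differs; also statement counts differ; also min/max/abs usage differs; also arithmetic usage differs; also local variable names differ, yet no declared input distinguishes the two.
One worked example (a=-1, b=-2) — score: tot = 4; acc = 2; ((tot + b) == abs(1)) -> false; tot = 5; res = 0; [i=2]; res = -6; [i=3]; res = -6; [i=4]; res = -6; val = 0; [i=3]; val = 1; [j=0]; val = -4; [i=4]; val = -3; [j=0]; val = -8; [i=5]; val = -7; [j=0]; val = -12; tot = -10; return -40; score_new: cur = -1; tot = 4; acc = 2; ((tot + b) == abs(1)) -> false; tot = 5; res = 0; [i=2]; res = -6; [i=3]; res = -6; [i=4]; res = -6; val = 0; val = 1; [j=0]; val = -4; [i=4]; val = -3; [j=0]; val = -8; [i=5]; val = -7; [j=0]; val = -12; tot = -10; return -40; agreement on -40.
Sweeping the whole domain (40 inputs) finds no disagreement.
verdict: equivalent


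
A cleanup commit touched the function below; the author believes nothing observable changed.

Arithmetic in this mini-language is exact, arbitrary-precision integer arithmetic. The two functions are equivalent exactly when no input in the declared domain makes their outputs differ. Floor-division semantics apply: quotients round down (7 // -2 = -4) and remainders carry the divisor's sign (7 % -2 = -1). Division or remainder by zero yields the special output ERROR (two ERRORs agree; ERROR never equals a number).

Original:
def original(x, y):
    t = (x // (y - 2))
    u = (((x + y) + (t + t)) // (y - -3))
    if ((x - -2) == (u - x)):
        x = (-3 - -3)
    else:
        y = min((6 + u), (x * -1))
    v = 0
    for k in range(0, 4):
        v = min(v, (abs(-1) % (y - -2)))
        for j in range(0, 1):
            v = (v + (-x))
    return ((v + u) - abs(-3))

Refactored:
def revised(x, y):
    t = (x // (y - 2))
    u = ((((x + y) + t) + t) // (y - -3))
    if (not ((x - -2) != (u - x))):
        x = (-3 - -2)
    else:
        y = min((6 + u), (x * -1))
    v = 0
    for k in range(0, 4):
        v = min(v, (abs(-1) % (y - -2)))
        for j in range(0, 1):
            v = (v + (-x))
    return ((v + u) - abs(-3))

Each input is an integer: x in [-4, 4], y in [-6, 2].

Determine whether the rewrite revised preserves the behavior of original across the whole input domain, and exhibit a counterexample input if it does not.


There is a counterexample at x=-2, y=-1: -5 on one side, -4 on the other.
original: t becomes 0; next u becomes -2; next ((x - -2) == (u - x)) evaluates to true; next x becomes 0; next v becomes 0; next at k=0:; next v becomes 0; next at j=0:; next v becomes 0; next at k=1:; next v becomes 0; next at j=0:; next v becomes 0; next at k=2:; next v becomes 0; next at j=0:; next v becomes 0; next at k=3:; next v becomes 0; next at j=0:; next v becomes 0; next final value -5
revised: t becomes 0; next u becomes -2; next (not ((x - -2) != (u - x))) evaluates to true; next x becomes -1; next v becomes 0; next at k=0:; next v becomes 0; next at j=0:; next v becomes 1; next at k=1:; next v becomes 0; next at j=0:; next v becomes 1; next at k=2:; next v becomes 0; next at j=0:; next v becomes 1; next at k=3:; next v becomes 0; next at j=0:; next v becomes 1; next final value -4
verdict: not equivalent; witness: x=-2, y=-1


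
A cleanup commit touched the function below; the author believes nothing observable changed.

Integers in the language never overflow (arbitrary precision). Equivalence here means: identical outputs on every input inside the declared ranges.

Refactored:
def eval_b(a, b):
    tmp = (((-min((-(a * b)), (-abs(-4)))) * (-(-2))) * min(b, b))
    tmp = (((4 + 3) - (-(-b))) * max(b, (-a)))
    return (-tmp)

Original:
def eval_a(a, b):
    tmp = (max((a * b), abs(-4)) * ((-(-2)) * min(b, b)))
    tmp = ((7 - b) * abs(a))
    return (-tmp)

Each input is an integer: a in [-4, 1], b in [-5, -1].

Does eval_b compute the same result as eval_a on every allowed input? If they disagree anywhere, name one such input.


Not equivalent: a=1, b=-5 separates them (-12 vs 12).
eval_a: tmp = -40; tmp = 12; return -12
eval_b: tmp = -40; tmp = -12; return 12
verdict: not equivalent; witness: a=1, b=-5


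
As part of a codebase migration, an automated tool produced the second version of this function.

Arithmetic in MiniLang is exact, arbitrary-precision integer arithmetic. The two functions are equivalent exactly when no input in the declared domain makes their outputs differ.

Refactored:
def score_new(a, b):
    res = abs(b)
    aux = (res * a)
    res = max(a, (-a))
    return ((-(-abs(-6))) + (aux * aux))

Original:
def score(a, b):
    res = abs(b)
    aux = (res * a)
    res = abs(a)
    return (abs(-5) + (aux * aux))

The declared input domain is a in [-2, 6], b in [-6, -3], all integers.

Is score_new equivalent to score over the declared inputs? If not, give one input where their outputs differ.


There is a counterexample at a=-2, b=-6: 149 on one side, 150 on the other.
score: res becomes 6; next aux becomes -12; next res becomes 2; next final value 149
score_new: res becomes 6; next aux becomes -12; next res becomes 2; next final value 150
verdict: not equivalent; witness: a=-2, b=-6


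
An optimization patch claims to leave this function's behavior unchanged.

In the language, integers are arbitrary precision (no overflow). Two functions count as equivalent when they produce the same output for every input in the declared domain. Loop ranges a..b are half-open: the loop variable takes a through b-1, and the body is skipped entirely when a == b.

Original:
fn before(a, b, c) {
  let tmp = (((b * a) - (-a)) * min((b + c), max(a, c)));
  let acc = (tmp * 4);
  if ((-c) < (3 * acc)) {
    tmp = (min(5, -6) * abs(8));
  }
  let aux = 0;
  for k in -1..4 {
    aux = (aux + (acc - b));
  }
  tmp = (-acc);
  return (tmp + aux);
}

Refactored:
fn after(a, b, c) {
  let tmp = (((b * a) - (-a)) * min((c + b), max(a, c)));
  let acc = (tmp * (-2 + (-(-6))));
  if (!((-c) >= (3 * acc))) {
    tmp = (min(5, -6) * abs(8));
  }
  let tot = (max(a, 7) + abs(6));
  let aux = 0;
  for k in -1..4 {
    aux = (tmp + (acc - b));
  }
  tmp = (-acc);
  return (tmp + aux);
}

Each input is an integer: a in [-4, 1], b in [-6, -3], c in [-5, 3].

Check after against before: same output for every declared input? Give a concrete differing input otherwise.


These are not equivalent — on a=-4, b=-6, c=-5 the outputs split (-3490 vs -214).
before: tmp=-220, then acc=-880, then ((-c) < (3 * acc)) is false, then aux=0, then (k=-1), then aux=-874, then (k=0), then aux=-1748, then (k=1), then aux=-2622, then (k=2), then aux=-3496, then (k=3), then aux=-4370, then tmp=880, then returns -3490
after: tmp=-220, then acc=-880, then (!((-c) >= (3 * acc))) is false, then tot=13, then aux=0, then (k=-1), then aux=-1094, then (k=0), then aux=-1094, then (k=1), then aux=-1094, then (k=2), then aux=-1094, then (k=3), then aux=-1094, then tmp=880, then returns -214
verdict: not equivalent; witness: a=-4, b=-6, c=-5


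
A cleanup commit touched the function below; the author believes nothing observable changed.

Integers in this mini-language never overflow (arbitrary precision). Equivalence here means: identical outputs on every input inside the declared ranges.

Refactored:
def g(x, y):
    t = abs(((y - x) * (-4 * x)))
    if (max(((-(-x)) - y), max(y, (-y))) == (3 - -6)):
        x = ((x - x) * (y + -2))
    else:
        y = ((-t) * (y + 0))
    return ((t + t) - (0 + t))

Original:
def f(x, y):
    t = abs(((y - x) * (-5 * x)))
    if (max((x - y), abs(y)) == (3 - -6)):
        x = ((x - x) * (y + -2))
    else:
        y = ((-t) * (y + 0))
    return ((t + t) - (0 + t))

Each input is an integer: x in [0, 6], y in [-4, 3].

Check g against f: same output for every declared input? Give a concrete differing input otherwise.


On input x=1, y=-4, f returns 25 while g returns 20.
verdict: not equivalent; witness: x=1, y=-4


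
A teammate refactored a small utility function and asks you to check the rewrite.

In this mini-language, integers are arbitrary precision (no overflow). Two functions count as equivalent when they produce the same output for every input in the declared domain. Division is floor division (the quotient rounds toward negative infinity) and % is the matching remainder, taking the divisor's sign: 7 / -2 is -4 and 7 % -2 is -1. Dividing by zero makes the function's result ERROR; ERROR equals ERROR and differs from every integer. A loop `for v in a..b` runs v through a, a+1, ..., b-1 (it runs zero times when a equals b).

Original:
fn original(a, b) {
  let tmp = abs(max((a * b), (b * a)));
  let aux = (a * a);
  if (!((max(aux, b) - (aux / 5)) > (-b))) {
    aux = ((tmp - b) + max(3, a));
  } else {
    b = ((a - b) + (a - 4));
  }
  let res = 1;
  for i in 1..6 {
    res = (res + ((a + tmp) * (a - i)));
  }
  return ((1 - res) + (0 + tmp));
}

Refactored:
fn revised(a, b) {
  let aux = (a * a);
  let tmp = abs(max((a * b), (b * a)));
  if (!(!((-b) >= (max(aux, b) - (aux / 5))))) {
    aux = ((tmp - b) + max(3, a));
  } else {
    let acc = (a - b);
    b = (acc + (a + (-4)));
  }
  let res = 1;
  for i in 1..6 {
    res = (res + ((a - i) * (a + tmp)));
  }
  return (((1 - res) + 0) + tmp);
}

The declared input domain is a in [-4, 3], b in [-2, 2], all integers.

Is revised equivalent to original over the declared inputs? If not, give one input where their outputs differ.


Although arithmetic usage differs; and boolean connective usage differs; and local variable names differ; and comparison usage differs; and statement counts differ, 40/40 inputs agree.
verdict: equivalent


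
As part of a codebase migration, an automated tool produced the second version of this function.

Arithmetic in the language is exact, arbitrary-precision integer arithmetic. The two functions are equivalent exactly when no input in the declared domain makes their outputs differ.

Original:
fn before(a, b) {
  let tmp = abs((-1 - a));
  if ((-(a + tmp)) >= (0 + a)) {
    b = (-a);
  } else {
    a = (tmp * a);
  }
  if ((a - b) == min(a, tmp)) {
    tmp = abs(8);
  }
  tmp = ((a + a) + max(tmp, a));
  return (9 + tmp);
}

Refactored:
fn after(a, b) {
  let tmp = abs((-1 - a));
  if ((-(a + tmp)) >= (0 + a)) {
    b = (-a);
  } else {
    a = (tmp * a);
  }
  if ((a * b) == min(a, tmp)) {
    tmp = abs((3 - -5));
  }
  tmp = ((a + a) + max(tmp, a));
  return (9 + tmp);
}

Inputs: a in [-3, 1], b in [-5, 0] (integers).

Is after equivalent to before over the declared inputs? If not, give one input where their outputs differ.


The rewrite breaks on a=-1, b=-5, where the results are 7 and 15.
before: tmp becomes 0; next ((-(a + tmp)) >= (0 + a)) evaluates to true; next b becomes 1; next ((a - b) == min(a, tmp)) evaluates to false; next tmp becomes -2; next final value 7
after: tmp becomes 0; next ((-(a + tmp)) >= (0 + a)) evaluates to true; next b becomes 1; next ((a * b) == min(a, tmp)) evaluates to true; next tmp becomes 8; next tmp becomes 6; next final value 15
verdict: not equivalent; witness: a=-1, b=-5


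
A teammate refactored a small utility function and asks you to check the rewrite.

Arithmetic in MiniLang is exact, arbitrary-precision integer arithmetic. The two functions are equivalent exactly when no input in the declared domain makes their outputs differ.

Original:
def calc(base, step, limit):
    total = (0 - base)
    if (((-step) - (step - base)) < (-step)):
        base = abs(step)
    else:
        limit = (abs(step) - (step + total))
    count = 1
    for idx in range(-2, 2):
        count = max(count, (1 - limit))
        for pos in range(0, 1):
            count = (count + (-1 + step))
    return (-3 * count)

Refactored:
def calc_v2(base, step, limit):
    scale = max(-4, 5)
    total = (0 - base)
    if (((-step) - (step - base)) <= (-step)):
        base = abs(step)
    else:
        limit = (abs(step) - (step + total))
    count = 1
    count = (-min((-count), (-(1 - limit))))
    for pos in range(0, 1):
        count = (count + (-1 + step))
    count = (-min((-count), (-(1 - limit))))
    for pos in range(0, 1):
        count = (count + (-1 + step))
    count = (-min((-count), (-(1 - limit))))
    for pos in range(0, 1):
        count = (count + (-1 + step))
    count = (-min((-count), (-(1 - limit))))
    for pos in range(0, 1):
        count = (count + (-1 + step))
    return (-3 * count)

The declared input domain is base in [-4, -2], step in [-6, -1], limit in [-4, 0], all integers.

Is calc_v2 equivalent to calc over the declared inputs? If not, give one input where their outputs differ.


Try base=-4, step=-4, limit=-4.
calc: total=4, then (((-step) - (step - base)) < (-step)) is false, then limit=4, then count=1, then (idx=-2), then count=1, then (pos=0), then count=-4, then (idx=-1), then count=-3, then (pos=0), then count=-8, then (idx=0), then count=-3, then (pos=0), then count=-8, then (idx=1), then count=-3, then (pos=0), then count=-8, then returns 24
calc_v2: scale=5, then total=4, then (((-step) - (step - base)) <= (-step)) is true, then base=4, then count=1, then count=5, then (pos=0), then count=0, then count=5, then (pos=0), then count=0, then count=5, then (pos=0), then count=0, then count=5, then (pos=0), then count=0, then returns 0
24 != 0, so the rewrite changes behavior.
verdict: not equivalent; witness: base=-4, step=-4, limit=-4


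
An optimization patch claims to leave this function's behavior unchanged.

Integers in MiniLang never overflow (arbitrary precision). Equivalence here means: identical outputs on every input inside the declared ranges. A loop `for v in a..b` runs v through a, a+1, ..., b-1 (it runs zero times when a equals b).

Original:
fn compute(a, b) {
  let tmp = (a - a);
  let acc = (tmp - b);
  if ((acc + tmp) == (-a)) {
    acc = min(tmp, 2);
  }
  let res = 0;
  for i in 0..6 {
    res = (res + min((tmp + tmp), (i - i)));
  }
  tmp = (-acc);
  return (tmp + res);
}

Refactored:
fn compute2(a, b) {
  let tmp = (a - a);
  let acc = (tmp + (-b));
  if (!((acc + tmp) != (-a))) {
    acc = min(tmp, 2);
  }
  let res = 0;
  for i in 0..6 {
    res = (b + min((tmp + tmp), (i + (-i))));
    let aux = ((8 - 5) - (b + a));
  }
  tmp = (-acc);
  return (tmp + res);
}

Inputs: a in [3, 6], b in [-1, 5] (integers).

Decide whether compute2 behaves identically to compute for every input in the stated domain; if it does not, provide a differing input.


Not equivalent: a=3, b=-1 separates them (-1 vs -2).
compute: tmp = 0; acc = 1; ((acc + tmp) == (-a)) -> false; res = 0; [i=0]; res = 0; [i=1]; res = 0; [i=2]; res = 0; [i=3]; res = 0; [i=4]; res = 0; [i=5]; res = 0; tmp = -1; return -1
compute2: tmp = 0; acc = 1; (!((acc + tmp) != (-a))) -> false; res = 0; [i=0]; res = -1; aux = 1; [i=1]; res = -1; aux = 1; [i=2]; res = -1; aux = 1; [i=3]; res = -1; aux = 1; [i=4]; res = -1; aux = 1; [i=5]; res = -1; aux = 1; tmp = -1; return -2
verdict: not equivalent; witness: a=3, b=-1


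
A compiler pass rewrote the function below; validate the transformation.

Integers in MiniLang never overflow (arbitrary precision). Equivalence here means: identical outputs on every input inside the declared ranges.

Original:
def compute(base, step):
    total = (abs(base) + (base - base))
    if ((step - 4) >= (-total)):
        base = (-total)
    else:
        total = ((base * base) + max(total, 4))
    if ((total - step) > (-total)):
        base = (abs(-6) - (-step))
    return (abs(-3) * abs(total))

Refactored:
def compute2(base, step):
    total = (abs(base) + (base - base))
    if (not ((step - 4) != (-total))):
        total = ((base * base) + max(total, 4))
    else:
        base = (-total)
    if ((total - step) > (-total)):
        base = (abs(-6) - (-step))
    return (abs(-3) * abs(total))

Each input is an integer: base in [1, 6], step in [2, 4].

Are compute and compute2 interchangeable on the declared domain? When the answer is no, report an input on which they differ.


These are not equivalent — on base=1, step=2 the outputs split (15 vs 3).
compute: total becomes 1; next ((step - 4) >= (-total)) evaluates to false; next total becomes 5; next ((total - step) > (-total)) evaluates to true; next base becomes 8; next final value 15
compute2: total becomes 1; next (not ((step - 4) != (-total))) evaluates to false; next base becomes -1; next ((total - step) > (-total)) evaluates to false; next final value 3
verdict: not equivalent; witness: base=1, step=2


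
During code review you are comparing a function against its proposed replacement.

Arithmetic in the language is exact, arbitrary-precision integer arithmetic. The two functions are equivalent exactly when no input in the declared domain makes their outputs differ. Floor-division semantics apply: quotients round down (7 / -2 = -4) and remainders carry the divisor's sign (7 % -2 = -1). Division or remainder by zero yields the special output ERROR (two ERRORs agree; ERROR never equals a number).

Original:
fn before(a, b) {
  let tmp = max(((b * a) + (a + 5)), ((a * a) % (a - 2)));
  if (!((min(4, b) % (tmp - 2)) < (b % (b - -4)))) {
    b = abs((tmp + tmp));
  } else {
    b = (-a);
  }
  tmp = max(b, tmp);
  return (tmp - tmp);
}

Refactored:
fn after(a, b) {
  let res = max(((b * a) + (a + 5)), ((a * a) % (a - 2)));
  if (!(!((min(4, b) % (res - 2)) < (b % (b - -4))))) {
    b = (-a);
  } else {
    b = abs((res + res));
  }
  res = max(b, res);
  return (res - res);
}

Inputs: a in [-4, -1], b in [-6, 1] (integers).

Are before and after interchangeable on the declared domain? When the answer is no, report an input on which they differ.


Changes here: boolean connective usage differs, local variable names differ; the full 32-point sweep finds no disagreement.
verdict: equivalent


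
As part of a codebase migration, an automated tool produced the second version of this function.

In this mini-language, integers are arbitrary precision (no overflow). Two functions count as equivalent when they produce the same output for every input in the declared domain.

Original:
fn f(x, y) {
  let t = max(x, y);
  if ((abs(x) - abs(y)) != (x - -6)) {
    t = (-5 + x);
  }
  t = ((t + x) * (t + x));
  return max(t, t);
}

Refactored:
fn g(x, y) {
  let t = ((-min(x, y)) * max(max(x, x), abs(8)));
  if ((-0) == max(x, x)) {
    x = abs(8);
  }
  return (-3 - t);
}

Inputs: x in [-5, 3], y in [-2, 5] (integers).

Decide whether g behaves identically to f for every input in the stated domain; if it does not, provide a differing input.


Consider the input x=-5, y=-2.
f: t := -2 | ((abs(x) - abs(y)) != (x - -6)): true | t := -10 | t := 225 | result 225
g: t := 40 | ((-0) == max(x, x)): false | result -43
225 and -43 differ, so these are not the same function on this domain.
verdict: not equivalent; witness: x=-5, y=-2


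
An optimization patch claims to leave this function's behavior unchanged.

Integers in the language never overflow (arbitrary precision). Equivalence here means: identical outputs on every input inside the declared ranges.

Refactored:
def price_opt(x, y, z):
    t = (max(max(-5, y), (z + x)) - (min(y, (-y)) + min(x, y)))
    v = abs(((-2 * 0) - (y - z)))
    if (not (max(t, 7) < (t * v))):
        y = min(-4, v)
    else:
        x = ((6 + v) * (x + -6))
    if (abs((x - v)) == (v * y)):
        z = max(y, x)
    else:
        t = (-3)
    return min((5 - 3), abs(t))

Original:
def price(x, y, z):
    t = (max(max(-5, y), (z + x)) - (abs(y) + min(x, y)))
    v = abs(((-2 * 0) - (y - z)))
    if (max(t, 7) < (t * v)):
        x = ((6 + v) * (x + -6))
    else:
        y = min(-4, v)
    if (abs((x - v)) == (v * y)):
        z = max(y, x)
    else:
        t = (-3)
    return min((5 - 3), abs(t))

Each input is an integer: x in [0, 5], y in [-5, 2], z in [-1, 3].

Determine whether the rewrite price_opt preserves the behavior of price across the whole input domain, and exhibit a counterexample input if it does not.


There is a counterexample at x=0, y=1, z=1: 0 on one side, 2 on the other.
price: t=0, then v=0, then (max(t, 7) < (t * v)) is false, then y=-4, then (abs((x - v)) == (v * y)) is true, then z=0, then returns 0
price_opt: t=2, then v=0, then (not (max(t, 7) < (t * v))) is true, then y=-4, then (abs((x - v)) == (v * y)) is true, then z=0, then returns 2
verdict: not equivalent; witness: x=0, y=1, z=1


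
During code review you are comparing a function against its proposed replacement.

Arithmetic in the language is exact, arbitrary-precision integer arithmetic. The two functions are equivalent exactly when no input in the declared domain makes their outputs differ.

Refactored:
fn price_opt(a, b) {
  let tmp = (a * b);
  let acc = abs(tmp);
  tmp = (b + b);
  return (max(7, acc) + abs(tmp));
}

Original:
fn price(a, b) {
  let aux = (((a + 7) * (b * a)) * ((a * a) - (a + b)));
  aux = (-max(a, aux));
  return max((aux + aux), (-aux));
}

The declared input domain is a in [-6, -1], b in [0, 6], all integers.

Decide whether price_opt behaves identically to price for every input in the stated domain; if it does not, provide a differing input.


a=-6, b=0 yields 0 from price but 7 from price_opt.
verdict: not equivalent; witness: a=-6, b=0


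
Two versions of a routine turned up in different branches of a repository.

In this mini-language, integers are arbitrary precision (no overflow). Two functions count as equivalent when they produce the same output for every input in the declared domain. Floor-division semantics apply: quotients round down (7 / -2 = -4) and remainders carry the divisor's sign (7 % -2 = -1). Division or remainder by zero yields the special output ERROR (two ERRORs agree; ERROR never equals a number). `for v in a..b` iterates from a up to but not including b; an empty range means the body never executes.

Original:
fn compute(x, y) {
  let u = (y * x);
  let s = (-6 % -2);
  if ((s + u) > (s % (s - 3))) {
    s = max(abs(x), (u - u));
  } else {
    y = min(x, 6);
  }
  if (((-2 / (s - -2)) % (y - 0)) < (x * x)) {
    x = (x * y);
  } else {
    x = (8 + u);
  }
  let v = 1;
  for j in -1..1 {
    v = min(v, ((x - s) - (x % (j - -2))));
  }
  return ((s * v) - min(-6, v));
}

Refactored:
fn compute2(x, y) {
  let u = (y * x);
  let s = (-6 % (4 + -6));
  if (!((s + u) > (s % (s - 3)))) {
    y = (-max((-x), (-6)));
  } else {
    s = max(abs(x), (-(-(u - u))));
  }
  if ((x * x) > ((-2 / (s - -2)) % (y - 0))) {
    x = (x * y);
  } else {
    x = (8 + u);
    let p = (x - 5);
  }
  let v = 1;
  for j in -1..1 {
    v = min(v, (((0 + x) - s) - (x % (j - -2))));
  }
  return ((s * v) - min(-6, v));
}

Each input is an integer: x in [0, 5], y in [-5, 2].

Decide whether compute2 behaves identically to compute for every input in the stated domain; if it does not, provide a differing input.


Equivalent — the differences include constant usage differs, and statement counts differ, and boolean connective usage differs, and comparison usage differs, and min/max/abs usage differs, and arithmetic usage differs, and local variable names differ, yet no declared input distinguishes the two.
As a probe, take x=3, y=-4: compute runs u becomes -12; next s becomes 0; next ((s + u) > (s % (s - 3))) evaluates to false; next y becomes 3; next (((-2 / (s - -2)) % (y - 0)) < (x * x)) evaluates to true; next x becomes 9; next v becomes 1; next at j=-1:; next v becomes 1; next at j=0:; next v becomes 1; next final value 6; compute2 runs u becomes -12; next s becomes 0; next (!((s + u) > (s % (s - 3)))) evaluates to true; next y becomes 3; next ((x * x) > ((-2 / (s - -2)) % (y - 0))) evaluates to true; next x becomes 9; next v becomes 1; next at j=-1:; next v becomes 1; next at j=0:; next v becomes 1; next final value 6; both end at 6.
An exhaustive pass over the 48 declared inputs shows identical outputs.
verdict: equivalent


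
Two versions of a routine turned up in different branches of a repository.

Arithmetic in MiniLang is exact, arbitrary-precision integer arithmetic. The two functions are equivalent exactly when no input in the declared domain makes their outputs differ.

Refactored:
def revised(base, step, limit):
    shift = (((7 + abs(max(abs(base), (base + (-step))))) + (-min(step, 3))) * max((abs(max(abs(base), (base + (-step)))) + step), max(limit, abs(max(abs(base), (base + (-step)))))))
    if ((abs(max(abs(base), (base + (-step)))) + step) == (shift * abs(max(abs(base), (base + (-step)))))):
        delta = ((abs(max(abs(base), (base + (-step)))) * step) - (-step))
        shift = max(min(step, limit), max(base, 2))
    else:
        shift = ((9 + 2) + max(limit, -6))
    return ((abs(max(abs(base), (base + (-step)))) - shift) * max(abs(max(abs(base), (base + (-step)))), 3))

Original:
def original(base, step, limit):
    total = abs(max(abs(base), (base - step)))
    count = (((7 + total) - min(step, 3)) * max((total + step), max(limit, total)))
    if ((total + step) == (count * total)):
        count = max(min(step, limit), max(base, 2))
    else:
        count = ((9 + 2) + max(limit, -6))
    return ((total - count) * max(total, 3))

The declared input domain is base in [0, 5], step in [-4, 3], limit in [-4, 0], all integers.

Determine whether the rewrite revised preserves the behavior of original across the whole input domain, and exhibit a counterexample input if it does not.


Side by side, the visible changes include: arithmetic usage differs, and min/max/abs usage differs, and local variable names differ.
Spot check at base=5, step=-2, limit=0 — original: total=7, then count=112, then ((total + step) == (count * total)) is false, then count=11, then returns -28. revised: shift=112, then ((abs(max(abs(base), (base + (-step)))) + step) == (shift * abs(max(abs(base), (base + (-step)))))) is false, then shift=11, then returns -28. Both give -28.
Across all 240 domain points the two functions coincide.
verdict: equivalent


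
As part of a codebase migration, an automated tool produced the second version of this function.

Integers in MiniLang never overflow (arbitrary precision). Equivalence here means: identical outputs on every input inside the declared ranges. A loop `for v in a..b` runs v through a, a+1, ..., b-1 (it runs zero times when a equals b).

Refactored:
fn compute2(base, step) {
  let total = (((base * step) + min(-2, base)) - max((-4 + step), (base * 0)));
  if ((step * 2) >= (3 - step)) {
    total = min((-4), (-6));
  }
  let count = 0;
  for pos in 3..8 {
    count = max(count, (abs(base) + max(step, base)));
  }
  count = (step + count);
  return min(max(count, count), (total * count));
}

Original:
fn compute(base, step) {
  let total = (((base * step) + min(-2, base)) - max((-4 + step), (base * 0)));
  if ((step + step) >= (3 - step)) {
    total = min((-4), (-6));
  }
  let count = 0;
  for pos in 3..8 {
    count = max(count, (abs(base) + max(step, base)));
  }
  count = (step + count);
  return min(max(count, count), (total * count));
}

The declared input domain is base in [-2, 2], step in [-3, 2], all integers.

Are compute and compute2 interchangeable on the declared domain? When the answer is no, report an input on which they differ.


Equivalent — the differences include constant usage differs; arithmetic usage differs, yet no declared input distinguishes the two.
One worked example (base=-1, step=2) — compute: total becomes -4; next ((step + step) >= (3 - step)) evaluates to true; next total becomes -6; next count becomes 0; next at pos=3:; next count becomes 3; next at pos=4:; next count becomes 3; next at pos=5:; next count becomes 3; next at pos=6:; next count becomes 3; next at pos=7:; next count becomes 3; next count becomes 5; next final value -30; compute2: total becomes -4; next ((step * 2) >= (3 - step)) evaluates to true; next total becomes -6; next count becomes 0; next at pos=3:; next count becomes 3; next at pos=4:; next count becomes 3; next at pos=5:; next count becomes 3; next at pos=6:; next count becomes 3; next at pos=7:; next count becomes 3; next count becomes 5; next final value -30; agreement on -30.
Checked all 30 inputs in the declared domain: the outputs agree on every one.
verdict: equivalent


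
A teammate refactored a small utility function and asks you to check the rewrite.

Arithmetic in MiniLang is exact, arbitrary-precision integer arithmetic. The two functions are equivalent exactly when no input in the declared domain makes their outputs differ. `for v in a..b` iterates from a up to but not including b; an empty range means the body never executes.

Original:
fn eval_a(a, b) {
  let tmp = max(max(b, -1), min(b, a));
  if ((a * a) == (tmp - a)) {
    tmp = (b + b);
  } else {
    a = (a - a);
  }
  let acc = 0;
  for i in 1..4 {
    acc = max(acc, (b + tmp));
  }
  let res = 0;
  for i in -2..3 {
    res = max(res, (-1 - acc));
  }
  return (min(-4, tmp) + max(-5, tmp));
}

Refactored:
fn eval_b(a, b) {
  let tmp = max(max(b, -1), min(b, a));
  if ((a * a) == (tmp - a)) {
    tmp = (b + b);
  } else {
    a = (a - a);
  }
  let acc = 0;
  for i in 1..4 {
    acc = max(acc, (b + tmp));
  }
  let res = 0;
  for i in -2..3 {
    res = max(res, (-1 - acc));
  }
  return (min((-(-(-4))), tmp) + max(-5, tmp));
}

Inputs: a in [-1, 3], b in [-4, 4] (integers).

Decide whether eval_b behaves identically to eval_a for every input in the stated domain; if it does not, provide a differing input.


Equivalent — the differences include same computation, different form, yet no declared input distinguishes the two.
As a probe, take a=-1, b=4: eval_a runs tmp becomes 4; next ((a * a) == (tmp - a)) evaluates to false; next a becomes 0; next acc becomes 0; next at i=1:; next acc becomes 8; next at i=2:; next acc becomes 8; next at i=3:; next acc becomes 8; next res becomes 0; next at i=-2:; next res becomes 0; next at i=-1:; next res becomes 0; next at i=0:; next res becomes 0; next at i=1:; next res becomes 0; next at i=2:; next res becomes 0; next final value 0; eval_b runs tmp becomes 4; next ((a * a) == (tmp - a)) evaluates to false; next a becomes 0; next acc becomes 0; next at i=1:; next acc becomes 8; next at i=2:; next acc becomes 8; next at i=3:; next acc becomes 8; next res becomes 0; next at i=-2:; next res becomes 0; next at i=-1:; next res becomes 0; next at i=0:; next res becomes 0; next at i=1:; next res becomes 0; next at i=2:; next res becomes 0; next final value 0; both end at 0.
An exhaustive pass over the 45 declared inputs shows identical outputs.
verdict: equivalent
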